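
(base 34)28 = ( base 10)76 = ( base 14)56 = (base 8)114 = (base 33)2a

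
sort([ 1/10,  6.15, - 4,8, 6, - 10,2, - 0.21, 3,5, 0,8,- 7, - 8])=[ - 10, - 8, - 7, - 4, - 0.21,0, 1/10 , 2, 3 , 5, 6, 6.15,  8, 8]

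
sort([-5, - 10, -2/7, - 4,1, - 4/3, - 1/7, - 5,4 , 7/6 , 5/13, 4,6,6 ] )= [ -10 ,-5, - 5, -4, - 4/3, - 2/7, - 1/7,5/13,1, 7/6,4, 4,6,6 ]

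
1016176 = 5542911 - 4526735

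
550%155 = 85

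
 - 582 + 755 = 173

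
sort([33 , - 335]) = [-335 , 33 ] 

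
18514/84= 9257/42 = 220.40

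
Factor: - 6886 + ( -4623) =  -11509 = -17^1*677^1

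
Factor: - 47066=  - 2^1*101^1*233^1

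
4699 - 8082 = -3383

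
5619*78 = 438282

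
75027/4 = 18756+3/4 = 18756.75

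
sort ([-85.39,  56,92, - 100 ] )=[  -  100,  -  85.39,56,92]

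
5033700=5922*850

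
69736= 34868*2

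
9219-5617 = 3602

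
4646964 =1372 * 3387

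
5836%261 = 94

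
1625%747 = 131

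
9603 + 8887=18490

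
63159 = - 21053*( - 3) 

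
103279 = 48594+54685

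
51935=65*799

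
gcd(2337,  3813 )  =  123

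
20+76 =96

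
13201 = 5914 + 7287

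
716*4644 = 3325104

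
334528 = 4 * 83632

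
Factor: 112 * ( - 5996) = - 2^6*7^1*1499^1 = - 671552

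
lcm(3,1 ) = 3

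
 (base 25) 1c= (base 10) 37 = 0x25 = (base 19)1I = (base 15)27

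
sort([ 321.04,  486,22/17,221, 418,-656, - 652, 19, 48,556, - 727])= [- 727, - 656, - 652, 22/17,19, 48,  221, 321.04,  418, 486,556]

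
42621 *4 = 170484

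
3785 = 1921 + 1864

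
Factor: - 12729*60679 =  -  772382991 = -  3^1*4243^1* 60679^1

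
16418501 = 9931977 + 6486524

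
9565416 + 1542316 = 11107732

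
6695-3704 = 2991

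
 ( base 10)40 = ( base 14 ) 2c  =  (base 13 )31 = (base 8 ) 50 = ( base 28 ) 1c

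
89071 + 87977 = 177048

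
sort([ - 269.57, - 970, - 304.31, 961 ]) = [-970,-304.31,  -  269.57, 961]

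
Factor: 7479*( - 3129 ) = - 3^4*7^1*149^1*  277^1 = - 23401791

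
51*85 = 4335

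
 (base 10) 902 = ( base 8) 1606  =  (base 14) 486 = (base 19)299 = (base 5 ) 12102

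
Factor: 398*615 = 244770 = 2^1*3^1*5^1*41^1*199^1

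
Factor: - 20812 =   -  2^2*11^2 * 43^1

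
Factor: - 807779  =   - 7^1*167^1*691^1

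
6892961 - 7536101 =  - 643140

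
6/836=3/418 = 0.01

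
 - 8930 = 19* ( - 470 )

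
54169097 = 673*80489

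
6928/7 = 6928/7 = 989.71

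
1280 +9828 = 11108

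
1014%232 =86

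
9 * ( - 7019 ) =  - 63171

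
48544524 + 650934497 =699479021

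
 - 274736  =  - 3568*77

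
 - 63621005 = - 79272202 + 15651197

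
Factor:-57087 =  - 3^2*6343^1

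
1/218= 1/218 =0.00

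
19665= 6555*3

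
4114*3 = 12342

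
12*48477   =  581724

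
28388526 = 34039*834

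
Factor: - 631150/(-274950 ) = 971/423 = 3^( - 2) * 47^( -1)*971^1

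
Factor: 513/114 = 2^ ( - 1 )*3^2=9/2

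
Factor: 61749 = 3^3*2287^1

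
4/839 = 4/839 = 0.00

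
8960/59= 151+ 51/59  =  151.86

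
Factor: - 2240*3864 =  - 2^9*3^1*5^1*7^2*23^1 = - 8655360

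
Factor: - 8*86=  - 688= - 2^4*43^1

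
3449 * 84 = 289716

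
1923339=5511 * 349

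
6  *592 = 3552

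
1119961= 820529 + 299432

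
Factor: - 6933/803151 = - 3^( - 1 )  *  233^( - 1)*383^(-1) * 2311^1 =- 2311/267717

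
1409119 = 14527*97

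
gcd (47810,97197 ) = 1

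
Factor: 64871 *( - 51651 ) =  - 3^3*1913^1 * 64871^1= - 3350652021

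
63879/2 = 31939 + 1/2=31939.50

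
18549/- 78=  - 238 + 5/26=- 237.81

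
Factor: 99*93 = 9207 = 3^3*11^1*31^1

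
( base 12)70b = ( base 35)t4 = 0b1111111011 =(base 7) 2654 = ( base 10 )1019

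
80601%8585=3336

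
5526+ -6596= - 1070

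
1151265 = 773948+377317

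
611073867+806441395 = 1417515262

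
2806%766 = 508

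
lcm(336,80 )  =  1680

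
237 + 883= 1120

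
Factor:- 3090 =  - 2^1*3^1*5^1*103^1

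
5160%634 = 88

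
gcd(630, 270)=90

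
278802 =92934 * 3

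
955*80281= 76668355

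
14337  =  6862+7475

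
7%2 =1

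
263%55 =43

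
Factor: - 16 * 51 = -2^4*3^1 *17^1 =- 816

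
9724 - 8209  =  1515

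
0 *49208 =0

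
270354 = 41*6594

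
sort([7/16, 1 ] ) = [ 7/16,1]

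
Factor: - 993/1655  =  -3/5 = -3^1 * 5^( - 1) 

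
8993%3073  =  2847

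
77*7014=540078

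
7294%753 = 517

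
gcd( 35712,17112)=744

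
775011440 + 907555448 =1682566888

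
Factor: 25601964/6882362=12800982/3441181 = 2^1*3^1* 1429^1 * 1493^1 * 3441181^(  -  1) 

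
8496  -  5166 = 3330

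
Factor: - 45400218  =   - 2^1*3^1 * 7566703^1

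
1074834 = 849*1266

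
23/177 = 23/177 = 0.13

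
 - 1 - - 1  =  0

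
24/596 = 6/149 = 0.04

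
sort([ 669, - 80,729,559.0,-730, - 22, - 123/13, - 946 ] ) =[  -  946, - 730, - 80, - 22, - 123/13,559.0,669,729 ]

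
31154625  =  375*83079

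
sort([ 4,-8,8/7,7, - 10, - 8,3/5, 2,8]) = [-10,-8, - 8,3/5,8/7, 2, 4, 7,8]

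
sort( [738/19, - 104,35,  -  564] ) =[ - 564, - 104,35,738/19 ] 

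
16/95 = 16/95 =0.17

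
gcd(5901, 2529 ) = 843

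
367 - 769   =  -402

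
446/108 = 223/54 = 4.13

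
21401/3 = 7133+2/3 = 7133.67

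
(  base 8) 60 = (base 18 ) 2C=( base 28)1k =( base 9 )53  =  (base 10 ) 48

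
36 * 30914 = 1112904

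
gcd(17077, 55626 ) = 1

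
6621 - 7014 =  - 393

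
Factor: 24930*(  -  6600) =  - 2^4*3^3*5^3*11^1*277^1 = -164538000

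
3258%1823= 1435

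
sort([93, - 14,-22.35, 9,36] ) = [ - 22.35,-14, 9, 36 , 93] 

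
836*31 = 25916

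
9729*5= 48645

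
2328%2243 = 85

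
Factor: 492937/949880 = 2^ ( - 3)*5^ ( - 1) *83^1*5939^1*23747^( - 1 ) 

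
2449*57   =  139593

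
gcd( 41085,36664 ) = 1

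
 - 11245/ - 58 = 193 + 51/58=193.88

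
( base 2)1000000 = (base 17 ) 3D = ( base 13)4c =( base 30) 24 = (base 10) 64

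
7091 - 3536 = 3555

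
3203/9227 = 3203/9227 = 0.35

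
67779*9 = 610011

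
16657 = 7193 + 9464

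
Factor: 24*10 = 240 = 2^4*3^1*5^1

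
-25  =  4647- 4672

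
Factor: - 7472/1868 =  - 4 =- 2^2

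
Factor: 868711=251^1*3461^1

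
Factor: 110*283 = 31130= 2^1*5^1*11^1*283^1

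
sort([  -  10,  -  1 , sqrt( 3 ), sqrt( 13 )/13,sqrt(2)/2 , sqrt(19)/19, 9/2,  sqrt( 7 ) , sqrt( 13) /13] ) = [ - 10,  -  1,  sqrt( 19)/19, sqrt( 13) /13, sqrt( 13 ) /13, sqrt( 2)/2, sqrt( 3 ),  sqrt( 7), 9/2 ] 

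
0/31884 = 0 = 0.00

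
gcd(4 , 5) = 1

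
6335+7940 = 14275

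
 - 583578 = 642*(- 909 ) 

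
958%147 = 76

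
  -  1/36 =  - 1+35/36 = -  0.03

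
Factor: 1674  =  2^1*3^3*31^1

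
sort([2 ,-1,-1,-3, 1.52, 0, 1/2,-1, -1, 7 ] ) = [-3, -1,-1, - 1,-1,0,  1/2, 1.52,2, 7] 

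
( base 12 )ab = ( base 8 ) 203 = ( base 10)131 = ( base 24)5b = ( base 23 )5g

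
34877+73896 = 108773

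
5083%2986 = 2097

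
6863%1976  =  935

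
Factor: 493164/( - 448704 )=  - 2^ (  -  4)*7^1 *41^( -1 )*103^1= -  721/656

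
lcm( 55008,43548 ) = 1045152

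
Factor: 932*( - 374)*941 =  - 2^3*11^1*17^1*233^1*941^1 = - 328002488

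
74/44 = 37/22 = 1.68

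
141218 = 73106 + 68112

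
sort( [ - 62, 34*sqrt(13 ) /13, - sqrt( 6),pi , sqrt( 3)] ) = [ - 62, - sqrt( 6), sqrt ( 3), pi, 34*sqrt( 13) /13] 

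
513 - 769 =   -  256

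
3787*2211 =8373057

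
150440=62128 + 88312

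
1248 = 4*312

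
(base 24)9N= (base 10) 239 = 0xEF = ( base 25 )9E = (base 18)D5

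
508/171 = 2 + 166/171 = 2.97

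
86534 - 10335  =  76199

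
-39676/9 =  - 4409+5/9=-4408.44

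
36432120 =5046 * 7220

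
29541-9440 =20101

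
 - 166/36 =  - 83/18 = -4.61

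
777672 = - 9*(  -  86408) 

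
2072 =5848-3776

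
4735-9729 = - 4994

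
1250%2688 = 1250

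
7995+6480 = 14475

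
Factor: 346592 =2^5 * 10831^1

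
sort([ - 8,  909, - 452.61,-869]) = [ - 869, - 452.61, - 8 , 909]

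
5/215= 1/43 = 0.02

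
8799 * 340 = 2991660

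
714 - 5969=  -5255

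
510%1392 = 510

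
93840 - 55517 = 38323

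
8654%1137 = 695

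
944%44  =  20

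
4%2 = 0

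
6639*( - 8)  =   - 53112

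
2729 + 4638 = 7367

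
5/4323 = 5/4323  =  0.00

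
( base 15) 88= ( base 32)40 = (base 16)80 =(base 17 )79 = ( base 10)128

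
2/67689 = 2/67689 = 0.00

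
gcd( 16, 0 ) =16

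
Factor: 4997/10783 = 19/41 = 19^1*41^(  -  1 )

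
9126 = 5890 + 3236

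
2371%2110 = 261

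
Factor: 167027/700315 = 223/935 = 5^( - 1 )*11^(-1)  *17^( - 1)*223^1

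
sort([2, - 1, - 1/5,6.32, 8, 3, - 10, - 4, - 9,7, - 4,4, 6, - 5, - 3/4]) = [ - 10 , -9, - 5,  -  4,-4, - 1, - 3/4 , - 1/5, 2,3, 4, 6, 6.32, 7,8]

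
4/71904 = 1/17976 = 0.00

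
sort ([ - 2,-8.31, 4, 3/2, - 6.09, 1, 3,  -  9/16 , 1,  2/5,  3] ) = [ - 8.31, - 6.09,-2, - 9/16, 2/5, 1, 1 , 3/2,3, 3,4 ] 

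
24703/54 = 24703/54 = 457.46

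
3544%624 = 424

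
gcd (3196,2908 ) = 4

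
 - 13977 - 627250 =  - 641227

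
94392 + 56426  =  150818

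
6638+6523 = 13161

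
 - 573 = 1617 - 2190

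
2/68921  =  2/68921=0.00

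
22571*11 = 248281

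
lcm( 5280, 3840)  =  42240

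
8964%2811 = 531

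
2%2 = 0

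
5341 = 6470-1129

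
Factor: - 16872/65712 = -19/74 = - 2^ ( - 1 ) * 19^1*37^( - 1 )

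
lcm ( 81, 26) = 2106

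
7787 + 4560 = 12347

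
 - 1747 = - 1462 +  - 285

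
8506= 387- - 8119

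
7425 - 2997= 4428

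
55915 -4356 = 51559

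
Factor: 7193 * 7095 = 51034335 = 3^1*5^1 * 11^1*43^1*7193^1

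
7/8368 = 7/8368 = 0.00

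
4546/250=18+23/125 = 18.18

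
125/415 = 25/83= 0.30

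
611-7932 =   -  7321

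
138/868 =69/434= 0.16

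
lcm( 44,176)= 176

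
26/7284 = 13/3642 = 0.00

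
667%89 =44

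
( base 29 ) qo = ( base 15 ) 36D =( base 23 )1AJ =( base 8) 1412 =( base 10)778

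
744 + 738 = 1482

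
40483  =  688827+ - 648344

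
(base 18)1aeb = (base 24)g4n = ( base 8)22167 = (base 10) 9335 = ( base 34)82J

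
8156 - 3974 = 4182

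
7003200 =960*7295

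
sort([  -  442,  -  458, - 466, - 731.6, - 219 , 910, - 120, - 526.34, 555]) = [ - 731.6, - 526.34,-466, - 458,-442, - 219, - 120, 555,910] 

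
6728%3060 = 608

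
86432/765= 86432/765 = 112.98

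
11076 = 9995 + 1081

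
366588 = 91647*4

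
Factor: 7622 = 2^1*37^1*103^1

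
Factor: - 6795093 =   -  3^1*1307^1*1733^1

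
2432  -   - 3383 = 5815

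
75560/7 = 75560/7 = 10794.29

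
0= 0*657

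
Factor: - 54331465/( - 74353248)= 2^( - 5)*3^( - 3)*5^1*47^(-1)  *1831^(  -  1)*2371^1*4583^1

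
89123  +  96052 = 185175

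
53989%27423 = 26566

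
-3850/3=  - 1284 + 2/3 = - 1283.33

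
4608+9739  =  14347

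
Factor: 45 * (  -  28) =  - 2^2 *3^2 *5^1 * 7^1 = -1260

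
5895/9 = 655 = 655.00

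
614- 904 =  - 290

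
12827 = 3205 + 9622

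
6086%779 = 633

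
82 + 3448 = 3530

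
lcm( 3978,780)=39780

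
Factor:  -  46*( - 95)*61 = 2^1*5^1*19^1 * 23^1*61^1 = 266570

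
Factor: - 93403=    - 23^1* 31^1 * 131^1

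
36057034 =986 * 36569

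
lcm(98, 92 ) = 4508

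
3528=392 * 9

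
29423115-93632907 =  - 64209792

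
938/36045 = 938/36045 = 0.03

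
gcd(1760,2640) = 880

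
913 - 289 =624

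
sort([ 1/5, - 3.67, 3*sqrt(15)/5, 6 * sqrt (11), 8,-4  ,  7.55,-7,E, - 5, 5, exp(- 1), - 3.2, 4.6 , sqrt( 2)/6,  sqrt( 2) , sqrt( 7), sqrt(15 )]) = [ - 7,  -  5, - 4, - 3.67, - 3.2, 1/5, sqrt( 2)/6,exp (  -  1 ),sqrt( 2),  3 * sqrt(15)/5,sqrt( 7), E, sqrt( 15), 4.6, 5, 7.55, 8,  6*sqrt( 11)]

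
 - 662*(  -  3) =1986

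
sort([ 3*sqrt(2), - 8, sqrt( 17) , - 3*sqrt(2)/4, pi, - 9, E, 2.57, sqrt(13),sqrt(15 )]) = [ - 9, - 8, - 3*sqrt (2) /4, 2.57, E, pi,  sqrt( 13 ), sqrt ( 15 ),  sqrt(17 ), 3*sqrt( 2) ] 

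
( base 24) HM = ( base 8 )656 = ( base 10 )430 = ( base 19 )13c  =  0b110101110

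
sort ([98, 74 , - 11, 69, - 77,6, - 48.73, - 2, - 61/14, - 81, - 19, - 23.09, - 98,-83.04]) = [ - 98,  -  83.04, - 81, - 77, - 48.73, - 23.09, - 19, - 11, - 61/14, -2,  6,  69,74,98]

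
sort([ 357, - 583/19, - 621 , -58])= [ - 621, - 58, - 583/19,357]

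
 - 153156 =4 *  ( -38289)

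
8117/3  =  2705 + 2/3 = 2705.67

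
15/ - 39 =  - 1 + 8/13 = - 0.38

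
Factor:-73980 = - 2^2*3^3*5^1*137^1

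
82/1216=41/608 = 0.07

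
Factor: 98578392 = 2^3*3^1 * 11^1 *181^1*2063^1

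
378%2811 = 378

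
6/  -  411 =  - 1 + 135/137 = -0.01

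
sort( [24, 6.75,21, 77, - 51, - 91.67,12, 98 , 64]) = [-91.67, - 51,6.75, 12 , 21, 24,64,77 , 98 ]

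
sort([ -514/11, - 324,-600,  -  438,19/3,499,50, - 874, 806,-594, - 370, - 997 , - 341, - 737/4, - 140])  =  [-997,-874, - 600,-594,  -  438,-370, - 341,-324 ,-737/4,-140, - 514/11, 19/3,50, 499,806 ] 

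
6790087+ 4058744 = 10848831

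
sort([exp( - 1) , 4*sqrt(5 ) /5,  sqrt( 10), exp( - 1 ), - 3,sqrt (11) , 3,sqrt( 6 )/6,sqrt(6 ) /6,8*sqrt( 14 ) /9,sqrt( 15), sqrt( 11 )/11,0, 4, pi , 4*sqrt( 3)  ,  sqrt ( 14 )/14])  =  [ - 3 , 0, sqrt( 14) /14, sqrt (11 ) /11,  exp(-1 ),exp(-1),sqrt( 6)/6, sqrt( 6)/6, 4*sqrt( 5)/5 , 3 , pi,sqrt( 10) , sqrt( 11 ),8*sqrt( 14)/9, sqrt (15 ) , 4,4*sqrt (3) ]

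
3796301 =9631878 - 5835577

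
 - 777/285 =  - 3 + 26/95 = - 2.73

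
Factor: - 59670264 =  - 2^3*3^1*887^1 * 2803^1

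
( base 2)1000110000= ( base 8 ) 1060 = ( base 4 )20300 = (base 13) 341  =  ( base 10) 560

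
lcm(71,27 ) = 1917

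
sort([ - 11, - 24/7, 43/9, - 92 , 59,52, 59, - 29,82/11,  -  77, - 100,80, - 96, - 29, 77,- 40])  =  [ - 100,-96  ,-92,-77,-40,-29, - 29,-11,- 24/7,  43/9,82/11, 52,59, 59,77,80] 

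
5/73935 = 1/14787 = 0.00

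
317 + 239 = 556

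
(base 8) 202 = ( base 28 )4I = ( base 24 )5A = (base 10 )130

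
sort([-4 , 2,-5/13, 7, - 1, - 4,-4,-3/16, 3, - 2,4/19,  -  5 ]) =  [-5,- 4, - 4, - 4,  -  2, - 1, - 5/13,-3/16,4/19,2,  3, 7] 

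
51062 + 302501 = 353563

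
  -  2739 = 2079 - 4818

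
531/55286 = 531/55286 = 0.01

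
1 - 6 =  - 5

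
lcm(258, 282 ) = 12126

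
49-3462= -3413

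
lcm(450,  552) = 41400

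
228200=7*32600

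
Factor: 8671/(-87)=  - 3^( - 1 )*13^1*23^1 = - 299/3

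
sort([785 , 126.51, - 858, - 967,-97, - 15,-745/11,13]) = [-967 ,-858, -97, - 745/11,-15,13,126.51, 785 ]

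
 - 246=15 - 261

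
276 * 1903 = 525228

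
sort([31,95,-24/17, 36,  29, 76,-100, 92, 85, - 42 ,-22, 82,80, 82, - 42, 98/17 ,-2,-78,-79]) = [ - 100, - 79, - 78, - 42,  -  42,-22, - 2,-24/17,  98/17 , 29,31,36,76, 80, 82, 82,85, 92,95]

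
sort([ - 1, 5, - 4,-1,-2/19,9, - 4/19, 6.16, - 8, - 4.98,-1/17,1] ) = [ - 8,-4.98, - 4, - 1,-1, - 4/19, - 2/19  , - 1/17,1,5,6.16 , 9] 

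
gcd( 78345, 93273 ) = 3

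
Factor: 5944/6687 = 8/9= 2^3*3^( - 2 ) 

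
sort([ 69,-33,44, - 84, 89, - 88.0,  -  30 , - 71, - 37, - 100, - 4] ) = [-100, -88.0 , - 84, - 71 ,-37,-33, - 30, - 4,44, 69, 89 ]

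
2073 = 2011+62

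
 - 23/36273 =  - 1 +36250/36273  =  - 0.00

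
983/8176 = 983/8176 = 0.12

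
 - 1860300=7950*( - 234)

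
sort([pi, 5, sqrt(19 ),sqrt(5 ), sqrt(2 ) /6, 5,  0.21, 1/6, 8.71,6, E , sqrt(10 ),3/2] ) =[ 1/6,0.21, sqrt( 2)/6, 3/2,  sqrt(5 ), E,pi,sqrt(10), sqrt (19), 5,  5, 6,8.71] 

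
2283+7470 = 9753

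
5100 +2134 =7234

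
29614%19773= 9841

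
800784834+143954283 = 944739117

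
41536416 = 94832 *438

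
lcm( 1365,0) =0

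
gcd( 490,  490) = 490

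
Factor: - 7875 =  - 3^2*5^3*7^1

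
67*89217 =5977539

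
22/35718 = 11/17859 = 0.00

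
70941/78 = 1819/2 = 909.50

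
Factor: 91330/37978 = 45665/18989= 5^1*17^ ( - 1)*1117^( - 1 )*9133^1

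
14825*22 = 326150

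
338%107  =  17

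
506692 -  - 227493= 734185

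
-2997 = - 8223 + 5226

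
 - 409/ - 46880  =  409/46880= 0.01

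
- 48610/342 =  - 143 + 148/171 = -142.13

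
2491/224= 2491/224  =  11.12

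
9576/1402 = 4788/701  =  6.83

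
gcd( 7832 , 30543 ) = 1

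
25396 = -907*( - 28)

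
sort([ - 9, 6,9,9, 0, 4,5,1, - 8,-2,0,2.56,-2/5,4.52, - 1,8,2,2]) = [ - 9, - 8 , -2,-1,- 2/5,0,0, 1,2, 2, 2.56,4,4.52,5,6,8, 9,9] 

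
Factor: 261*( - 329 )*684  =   - 58734396=   - 2^2*3^4*7^1*19^1*29^1*47^1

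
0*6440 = 0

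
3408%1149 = 1110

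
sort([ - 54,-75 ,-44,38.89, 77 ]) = [-75, - 54,-44, 38.89, 77 ]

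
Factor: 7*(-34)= - 238 =- 2^1*7^1 * 17^1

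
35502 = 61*582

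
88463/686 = 88463/686=128.95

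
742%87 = 46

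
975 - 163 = 812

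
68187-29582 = 38605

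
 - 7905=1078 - 8983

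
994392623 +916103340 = 1910495963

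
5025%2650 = 2375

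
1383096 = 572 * 2418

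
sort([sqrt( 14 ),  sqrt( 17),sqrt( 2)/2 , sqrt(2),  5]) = [ sqrt(2)/2,sqrt (2),sqrt( 14 ), sqrt(17 ), 5 ] 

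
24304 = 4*6076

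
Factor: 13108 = 2^2 * 29^1 * 113^1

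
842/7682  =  421/3841 = 0.11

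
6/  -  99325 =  - 1+99319/99325 = - 0.00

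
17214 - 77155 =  - 59941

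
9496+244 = 9740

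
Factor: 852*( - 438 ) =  - 2^3*3^2*71^1*73^1 = - 373176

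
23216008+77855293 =101071301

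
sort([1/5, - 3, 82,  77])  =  [ - 3,1/5,77,82 ] 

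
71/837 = 71/837 = 0.08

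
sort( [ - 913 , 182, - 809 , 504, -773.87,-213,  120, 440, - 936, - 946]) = [ - 946, - 936, - 913 , - 809, - 773.87,-213, 120, 182,440, 504 ] 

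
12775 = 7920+4855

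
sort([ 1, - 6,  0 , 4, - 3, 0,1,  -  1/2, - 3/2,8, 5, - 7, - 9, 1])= [ - 9, - 7, - 6, - 3, - 3/2, - 1/2,0, 0,  1, 1,1,  4,5, 8]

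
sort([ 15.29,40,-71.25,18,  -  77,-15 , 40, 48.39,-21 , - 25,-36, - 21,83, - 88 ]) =[ - 88 , -77, - 71.25, -36, -25 , -21,  -  21, - 15, 15.29, 18, 40, 40, 48.39, 83]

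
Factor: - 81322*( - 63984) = 5203306848 =2^5*3^1*31^1* 43^1*73^1*557^1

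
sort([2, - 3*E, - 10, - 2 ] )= [-10,  -  3*E, - 2, 2]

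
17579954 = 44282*397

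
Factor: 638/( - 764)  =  -319/382 =- 2^ ( - 1)*11^1* 29^1*191^( - 1)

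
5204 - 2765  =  2439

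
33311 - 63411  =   - 30100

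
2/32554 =1/16277 = 0.00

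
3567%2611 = 956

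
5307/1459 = 3 + 930/1459=3.64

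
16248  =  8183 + 8065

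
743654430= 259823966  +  483830464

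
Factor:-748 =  - 2^2*11^1*17^1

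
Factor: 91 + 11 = 102= 2^1*3^1*17^1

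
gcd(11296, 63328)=32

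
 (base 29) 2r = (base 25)3A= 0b1010101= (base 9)104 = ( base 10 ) 85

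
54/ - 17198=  - 1 +8572/8599= - 0.00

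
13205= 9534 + 3671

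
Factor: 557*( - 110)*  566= - 34678820 = - 2^2 * 5^1*11^1*283^1*557^1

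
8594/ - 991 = - 8594/991 = - 8.67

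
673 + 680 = 1353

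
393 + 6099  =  6492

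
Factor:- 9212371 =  - 7^1* 37^1 * 35569^1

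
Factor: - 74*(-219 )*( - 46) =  - 2^2*3^1*23^1*37^1*73^1 = - 745476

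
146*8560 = 1249760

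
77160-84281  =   - 7121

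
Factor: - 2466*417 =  - 2^1*3^3*137^1*139^1=-1028322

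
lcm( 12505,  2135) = 87535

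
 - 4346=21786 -26132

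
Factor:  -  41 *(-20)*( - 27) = - 22140 =-2^2*3^3*5^1*41^1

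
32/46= 16/23  =  0.70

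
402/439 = 402/439=0.92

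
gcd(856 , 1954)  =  2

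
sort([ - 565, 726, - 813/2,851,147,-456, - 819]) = [ - 819, - 565, - 456, - 813/2, 147, 726, 851]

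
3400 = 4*850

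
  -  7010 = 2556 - 9566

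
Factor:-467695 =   -  5^1*89^1* 1051^1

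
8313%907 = 150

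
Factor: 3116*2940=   2^4*3^1*5^1 * 7^2*19^1*41^1 = 9161040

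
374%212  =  162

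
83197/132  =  630 + 37/132  =  630.28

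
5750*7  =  40250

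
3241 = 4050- 809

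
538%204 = 130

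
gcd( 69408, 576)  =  288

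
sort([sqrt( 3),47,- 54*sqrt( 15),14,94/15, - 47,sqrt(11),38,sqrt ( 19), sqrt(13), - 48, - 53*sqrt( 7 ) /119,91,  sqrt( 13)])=[ - 54*sqrt(15 ), - 48,  -  47, - 53*sqrt(7 ) /119,sqrt (3 ), sqrt(11) , sqrt( 13),  sqrt ( 13), sqrt( 19),94/15, 14, 38 , 47,91]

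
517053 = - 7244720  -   - 7761773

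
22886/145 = 157+121/145 = 157.83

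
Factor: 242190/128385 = 598/317 =2^1*13^1*23^1*317^( - 1) 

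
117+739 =856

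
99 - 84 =15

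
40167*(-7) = -281169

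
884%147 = 2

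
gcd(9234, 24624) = 3078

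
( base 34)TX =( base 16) 3fb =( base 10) 1019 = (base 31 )11r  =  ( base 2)1111111011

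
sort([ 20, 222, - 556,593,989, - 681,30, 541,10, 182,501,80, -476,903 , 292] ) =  [ - 681 , - 556, - 476 , 10, 20, 30, 80,182,222,292,501,  541,593,903, 989]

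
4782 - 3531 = 1251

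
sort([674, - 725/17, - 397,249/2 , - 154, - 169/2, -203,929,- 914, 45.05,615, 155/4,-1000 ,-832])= [-1000, - 914,-832, - 397,-203,-154,-169/2,-725/17,155/4,45.05, 249/2, 615,674, 929]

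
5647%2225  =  1197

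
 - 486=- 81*6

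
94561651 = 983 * 96197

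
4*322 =1288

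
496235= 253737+242498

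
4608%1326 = 630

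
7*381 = 2667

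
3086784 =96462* 32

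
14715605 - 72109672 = -57394067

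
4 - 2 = 2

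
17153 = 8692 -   -  8461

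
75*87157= 6536775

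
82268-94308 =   -  12040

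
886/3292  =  443/1646=0.27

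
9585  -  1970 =7615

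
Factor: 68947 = 68947^1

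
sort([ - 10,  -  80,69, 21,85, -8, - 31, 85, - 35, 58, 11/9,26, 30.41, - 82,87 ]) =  [ - 82, - 80,-35, - 31,  -  10,- 8 , 11/9,21,26,30.41, 58,69,85, 85,87 ]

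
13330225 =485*27485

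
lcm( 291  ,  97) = 291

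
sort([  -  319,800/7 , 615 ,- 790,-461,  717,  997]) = [  -  790,-461 ,-319, 800/7, 615, 717,997]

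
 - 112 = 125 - 237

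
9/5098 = 9/5098 = 0.00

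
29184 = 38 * 768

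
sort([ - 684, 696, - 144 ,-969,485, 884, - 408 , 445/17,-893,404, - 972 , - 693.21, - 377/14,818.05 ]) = [ - 972, - 969, - 893, - 693.21,  -  684 , - 408, - 144, - 377/14 , 445/17 , 404, 485,696, 818.05,884]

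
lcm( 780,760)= 29640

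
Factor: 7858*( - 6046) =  - 47509468 = - 2^2*3023^1*3929^1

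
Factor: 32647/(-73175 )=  - 5^( - 2) * 2927^( - 1)*32647^1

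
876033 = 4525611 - 3649578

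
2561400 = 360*7115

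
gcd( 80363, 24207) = 1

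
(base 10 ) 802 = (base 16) 322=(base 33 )oa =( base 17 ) 2D3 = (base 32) P2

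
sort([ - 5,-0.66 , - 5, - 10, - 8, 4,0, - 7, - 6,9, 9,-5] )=[-10, - 8, - 7,-6, - 5, - 5, - 5, - 0.66, 0 , 4,9,9]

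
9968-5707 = 4261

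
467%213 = 41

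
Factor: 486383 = 41^1 * 11863^1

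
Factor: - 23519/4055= - 29/5=- 5^ ( - 1 )*29^1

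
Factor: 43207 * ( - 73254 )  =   - 3165085578 = - 2^1*3^1 * 29^1 * 421^1 * 43207^1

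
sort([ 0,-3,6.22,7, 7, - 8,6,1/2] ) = [ - 8,-3,0, 1/2, 6,6.22, 7, 7 ]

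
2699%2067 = 632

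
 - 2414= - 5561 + 3147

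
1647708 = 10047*164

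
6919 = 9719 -2800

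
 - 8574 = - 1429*6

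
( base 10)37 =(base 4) 211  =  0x25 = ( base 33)14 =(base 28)19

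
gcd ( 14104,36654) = 82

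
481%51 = 22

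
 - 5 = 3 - 8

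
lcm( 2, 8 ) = 8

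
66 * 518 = 34188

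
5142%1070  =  862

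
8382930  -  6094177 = 2288753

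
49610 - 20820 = 28790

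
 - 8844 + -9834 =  - 18678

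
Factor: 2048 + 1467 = 5^1*19^1 * 37^1 = 3515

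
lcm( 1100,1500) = 16500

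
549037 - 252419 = 296618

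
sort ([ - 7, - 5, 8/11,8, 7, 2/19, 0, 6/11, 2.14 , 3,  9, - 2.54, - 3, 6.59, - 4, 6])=[ - 7, - 5,  -  4, - 3,-2.54, 0, 2/19,6/11, 8/11 , 2.14, 3, 6, 6.59, 7  ,  8 , 9]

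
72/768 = 3/32 = 0.09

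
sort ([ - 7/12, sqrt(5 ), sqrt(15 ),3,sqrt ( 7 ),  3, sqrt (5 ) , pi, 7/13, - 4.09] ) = [ - 4.09, - 7/12, 7/13 , sqrt(5), sqrt(5), sqrt(7), 3, 3, pi,  sqrt(15)]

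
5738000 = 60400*95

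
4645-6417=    -1772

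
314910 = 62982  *5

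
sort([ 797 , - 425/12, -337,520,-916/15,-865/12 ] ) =[ -337, - 865/12, - 916/15, - 425/12,520,797]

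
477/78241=477/78241 = 0.01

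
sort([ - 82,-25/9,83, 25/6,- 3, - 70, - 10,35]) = [  -  82, - 70,-10, - 3, - 25/9,25/6, 35 , 83]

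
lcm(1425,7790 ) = 116850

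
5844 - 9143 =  - 3299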